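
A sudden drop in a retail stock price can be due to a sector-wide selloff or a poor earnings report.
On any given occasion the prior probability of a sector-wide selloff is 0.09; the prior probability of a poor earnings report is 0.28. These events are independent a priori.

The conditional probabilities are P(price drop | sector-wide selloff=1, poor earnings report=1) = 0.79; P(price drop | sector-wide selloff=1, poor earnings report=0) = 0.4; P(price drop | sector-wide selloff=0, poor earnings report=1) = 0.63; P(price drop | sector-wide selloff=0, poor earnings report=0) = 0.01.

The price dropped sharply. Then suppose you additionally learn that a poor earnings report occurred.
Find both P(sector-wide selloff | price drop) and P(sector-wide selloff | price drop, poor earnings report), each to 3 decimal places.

P(sector-wide selloff | price drop) ≈ 0.215; P(sector-wide selloff | price drop, poor earnings report) ≈ 0.110

P(price drop) = 0.01·0.91·0.72 + 0.63·0.91·0.28 + 0.4·0.09·0.72 + 0.79·0.09·0.28 = 0.006552 + 0.160524 + 0.025920 + 0.019908 = 0.212904
Restricting to configurations with sector-wide selloff present: 0.025920 + 0.019908 = 0.045828.
So P(sector-wide selloff | price drop) = 0.045828/0.212904 ≈ 0.215.

Now also conditioning on poor earnings report=true:
By total probability over both values of sector-wide selloff:
  P(price drop | poor earnings report) = 0.63×0.91 + 0.79×0.09
        = 0.573300 + 0.071100 = 0.644400
Keeping only the sector-wide selloff-present terms gives 0.071100, so
  P(sector-wide selloff | price drop, poor earnings report) = 0.071100 / 0.644400 ≈ 0.110
The drop from 0.215 to 0.110 is the explaining-away (discounting) effect.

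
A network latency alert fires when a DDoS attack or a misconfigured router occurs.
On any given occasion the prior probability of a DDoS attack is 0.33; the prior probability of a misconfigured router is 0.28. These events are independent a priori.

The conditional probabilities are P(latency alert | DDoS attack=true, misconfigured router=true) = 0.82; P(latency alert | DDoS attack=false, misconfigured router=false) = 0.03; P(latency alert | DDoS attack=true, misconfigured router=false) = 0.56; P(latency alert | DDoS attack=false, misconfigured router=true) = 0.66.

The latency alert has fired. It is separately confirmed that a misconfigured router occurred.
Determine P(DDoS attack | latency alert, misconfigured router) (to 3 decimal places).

P(latency alert | misconfigured router) = 0.66*0.67 + 0.82*0.33 = 0.442200 + 0.270600 = 0.712800
Restricting to configurations with DDoS attack present: 0.82*0.33 = 0.270600.
So P(DDoS attack | latency alert, misconfigured router) = 0.270600/0.712800 ≈ 0.380.

P(DDoS attack | latency alert, misconfigured router) ≈ 0.380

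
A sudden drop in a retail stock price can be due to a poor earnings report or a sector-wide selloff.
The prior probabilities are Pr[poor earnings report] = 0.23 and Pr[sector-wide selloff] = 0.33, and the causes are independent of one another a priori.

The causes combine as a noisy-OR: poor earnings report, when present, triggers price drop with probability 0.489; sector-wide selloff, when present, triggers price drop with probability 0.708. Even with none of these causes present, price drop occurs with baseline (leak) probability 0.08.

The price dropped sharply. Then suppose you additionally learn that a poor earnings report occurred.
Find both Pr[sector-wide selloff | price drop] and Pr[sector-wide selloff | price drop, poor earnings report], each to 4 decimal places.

Under noisy-OR, P(price drop | causes) = 1 − (1−0.08)·∏(1−qᵢ) over the active causes.
P(price drop) = 0.08*0.77*0.67 + 0.73136*0.77*0.33 + 0.52988*0.23*0.67 + 0.862725*0.23*0.33 = 0.041272 + 0.185839 + 0.081655 + 0.065481 = 0.374247
The sector-wide selloff-present share is 0.185839 + 0.065481 = 0.251320.
P(sector-wide selloff | price drop) = 0.251320 / 0.374247 ≈ 0.6715

Now condition on the additional information:
P(price drop | poor earnings report) = 0.52988·0.67 + 0.862725·0.33 = 0.355020 + 0.284699 = 0.639719
Of this, 0.284699 comes from 0.862725·0.33 (the sector-wide selloff=true cases).
P(sector-wide selloff | price drop, poor earnings report) = 0.284699 / 0.639719 ≈ 0.4450

Pr[sector-wide selloff | price drop] ≈ 0.6715; Pr[sector-wide selloff | price drop, poor earnings report] ≈ 0.4450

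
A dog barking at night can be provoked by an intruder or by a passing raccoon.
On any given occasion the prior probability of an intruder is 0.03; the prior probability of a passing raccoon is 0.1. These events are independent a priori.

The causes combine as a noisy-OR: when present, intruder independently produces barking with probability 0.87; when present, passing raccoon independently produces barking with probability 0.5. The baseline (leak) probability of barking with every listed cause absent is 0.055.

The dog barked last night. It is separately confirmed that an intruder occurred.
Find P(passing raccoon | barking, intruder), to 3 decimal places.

Under noisy-OR, P(barking | causes) = 1 − (1−0.055)·∏(1−qᵢ) over the active causes.
By total probability over both values of passing raccoon:
  P(barking | intruder) = 0.87715×0.9 + 0.938575×0.1
        = 0.789435 + 0.093858 = 0.883293
Keeping only the passing raccoon-present terms gives 0.093858, so
  P(passing raccoon | barking, intruder) = 0.093858 / 0.883293 ≈ 0.106

P(passing raccoon | barking, intruder) ≈ 0.106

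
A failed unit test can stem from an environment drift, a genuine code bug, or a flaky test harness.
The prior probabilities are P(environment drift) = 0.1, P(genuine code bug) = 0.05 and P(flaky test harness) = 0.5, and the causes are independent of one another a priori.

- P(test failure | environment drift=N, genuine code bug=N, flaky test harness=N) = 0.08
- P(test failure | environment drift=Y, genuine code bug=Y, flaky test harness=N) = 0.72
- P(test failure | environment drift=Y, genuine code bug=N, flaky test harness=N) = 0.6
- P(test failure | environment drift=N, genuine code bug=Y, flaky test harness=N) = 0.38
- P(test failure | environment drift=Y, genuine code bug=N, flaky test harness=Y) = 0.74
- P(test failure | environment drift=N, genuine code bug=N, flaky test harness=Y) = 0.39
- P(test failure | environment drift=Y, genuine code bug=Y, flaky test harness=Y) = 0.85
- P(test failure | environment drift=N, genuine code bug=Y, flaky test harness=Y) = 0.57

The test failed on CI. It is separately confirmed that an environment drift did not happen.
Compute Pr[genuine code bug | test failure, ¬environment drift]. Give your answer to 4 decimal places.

Enumerate the 4 (genuine code bug, flaky test harness) configurations and weight by the priors:
  P(test failure | ¬environment drift) = 0.08*0.95*0.5 + 0.39*0.95*0.5 + 0.38*0.05*0.5 + 0.57*0.05*0.5
        = 0.038000 + 0.185250 + 0.009500 + 0.014250 = 0.247000
Configurations with genuine code bug contribute 0.023750, so
  P(genuine code bug | test failure, ¬environment drift) = 0.023750 / 0.247000 ≈ 0.0962

Pr[genuine code bug | test failure, ¬environment drift] ≈ 0.0962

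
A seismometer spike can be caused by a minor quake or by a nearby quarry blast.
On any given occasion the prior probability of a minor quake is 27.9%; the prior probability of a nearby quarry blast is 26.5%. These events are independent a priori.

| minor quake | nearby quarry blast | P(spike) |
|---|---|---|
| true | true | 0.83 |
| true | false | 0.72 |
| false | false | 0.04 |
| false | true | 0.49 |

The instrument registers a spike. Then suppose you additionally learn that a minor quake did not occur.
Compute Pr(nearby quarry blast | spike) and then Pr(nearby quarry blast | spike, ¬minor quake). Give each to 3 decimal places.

Enumerate the 4 (minor quake, nearby quarry blast) configurations and weight by the priors:
  P(spike) = 0.04×0.721×0.735 + 0.49×0.721×0.265 + 0.72×0.279×0.735 + 0.83×0.279×0.265
        = 0.021197 + 0.093622 + 0.147647 + 0.061366 = 0.323832
The terms with nearby quarry blast present sum to 0.154988, so
  P(nearby quarry blast | spike) = 0.154988 / 0.323832 ≈ 0.479

Now also conditioning on minor quake≠true:
Enumerate both values of nearby quarry blast and weight by the priors:
  P(spike | ¬minor quake) = 0.04*0.735 + 0.49*0.265
        = 0.029400 + 0.129850 = 0.159250
Configurations with nearby quarry blast contribute 0.129850, so
  P(nearby quarry blast | spike, ¬minor quake) = 0.129850 / 0.159250 ≈ 0.815
With minor quake excluded, nearby quarry blast must carry more of the explanatory weight for the spike.

Pr(nearby quarry blast | spike) ≈ 0.479; Pr(nearby quarry blast | spike, ¬minor quake) ≈ 0.815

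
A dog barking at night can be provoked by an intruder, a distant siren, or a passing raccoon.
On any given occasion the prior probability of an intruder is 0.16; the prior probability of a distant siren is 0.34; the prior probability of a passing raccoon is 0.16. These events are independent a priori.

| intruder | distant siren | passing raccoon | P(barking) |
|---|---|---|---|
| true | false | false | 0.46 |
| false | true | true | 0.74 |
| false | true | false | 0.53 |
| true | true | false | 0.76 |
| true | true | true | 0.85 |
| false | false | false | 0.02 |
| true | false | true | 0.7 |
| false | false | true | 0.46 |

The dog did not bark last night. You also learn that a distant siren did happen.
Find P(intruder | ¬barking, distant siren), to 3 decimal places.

P(intruder | ¬barking, distant siren) ≈ 0.090

Weight on intruder=true, given the evidence: 0.032256 + 0.003840 = 0.036096
Denominator P(¬barking | distant siren): 0.47×0.84×0.84 + 0.26×0.84×0.16 + 0.24×0.16×0.84 + 0.15×0.16×0.16 = 0.402672
Posterior = 0.036096 / 0.402672 ≈ 0.090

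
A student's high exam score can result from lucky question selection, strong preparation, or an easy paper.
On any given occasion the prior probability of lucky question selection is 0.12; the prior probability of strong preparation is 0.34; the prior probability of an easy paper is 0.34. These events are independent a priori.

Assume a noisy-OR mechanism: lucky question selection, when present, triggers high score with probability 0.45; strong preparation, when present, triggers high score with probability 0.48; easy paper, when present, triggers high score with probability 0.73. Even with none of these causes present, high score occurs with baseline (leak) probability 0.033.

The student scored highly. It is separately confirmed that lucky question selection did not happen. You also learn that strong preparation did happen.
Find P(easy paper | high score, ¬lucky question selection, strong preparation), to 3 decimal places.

Under noisy-OR, P(high score | causes) = 1 − (1−0.033)·∏(1−qᵢ) over the active causes.
Enumerate both values of easy paper and weight by the priors:
  P(high score | ¬lucky question selection, strong preparation) = 0.49716·0.66 + 0.864233·0.34
        = 0.328126 + 0.293839 = 0.621965
Configurations with easy paper contribute 0.293839, so
  P(easy paper | high score, ¬lucky question selection, strong preparation) = 0.293839 / 0.621965 ≈ 0.472

P(easy paper | high score, ¬lucky question selection, strong preparation) ≈ 0.472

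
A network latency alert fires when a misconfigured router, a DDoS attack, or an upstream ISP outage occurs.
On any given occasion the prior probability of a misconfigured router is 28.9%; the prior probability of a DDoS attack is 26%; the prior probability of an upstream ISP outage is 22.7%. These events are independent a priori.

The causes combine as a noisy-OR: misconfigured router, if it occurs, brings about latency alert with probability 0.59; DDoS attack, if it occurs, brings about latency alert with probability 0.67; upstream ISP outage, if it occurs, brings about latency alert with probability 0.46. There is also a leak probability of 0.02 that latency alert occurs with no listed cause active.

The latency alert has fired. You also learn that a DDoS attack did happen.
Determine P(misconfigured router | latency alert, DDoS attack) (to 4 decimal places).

Under noisy-OR, P(latency alert | causes) = 1 − (1−0.02)·∏(1−qᵢ) over the active causes.
For the numerator, keep only misconfigured router=true terms: 0.193776 + 0.060906 = 0.254682
The normalizing constant is 0.6766×0.711×0.773 + 0.825364×0.711×0.227 + 0.867406×0.289×0.773 + 0.928399×0.289×0.227 = 0.759754
P(misconfigured router | latency alert, DDoS attack) = 0.254682/0.759754 ≈ 0.3352

P(misconfigured router | latency alert, DDoS attack) ≈ 0.3352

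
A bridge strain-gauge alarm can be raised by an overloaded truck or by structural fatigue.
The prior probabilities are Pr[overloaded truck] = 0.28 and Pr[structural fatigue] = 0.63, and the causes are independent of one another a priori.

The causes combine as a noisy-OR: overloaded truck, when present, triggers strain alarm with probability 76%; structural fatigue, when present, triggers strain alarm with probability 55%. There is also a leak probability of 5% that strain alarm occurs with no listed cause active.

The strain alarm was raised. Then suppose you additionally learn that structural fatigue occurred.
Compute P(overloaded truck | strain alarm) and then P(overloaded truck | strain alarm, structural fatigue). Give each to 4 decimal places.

P(overloaded truck | strain alarm) ≈ 0.4660; P(overloaded truck | strain alarm, structural fatigue) ≈ 0.3787

Under noisy-OR, P(strain alarm | causes) = 1 − (1−0.05)·∏(1−qᵢ) over the active causes.
By total probability over the 4 (overloaded truck, structural fatigue) configurations:
  P(strain alarm) = 0.05·0.72·0.37 + 0.5725·0.72·0.63 + 0.772·0.28·0.37 + 0.8974·0.28·0.63
        = 0.013320 + 0.259686 + 0.079979 + 0.158301 = 0.511286
Keeping only the overloaded truck-present terms gives 0.238280, so
  P(overloaded truck | strain alarm) = 0.238280 / 0.511286 ≈ 0.4660

With the extra evidence:
By total probability over both values of overloaded truck:
  P(strain alarm | structural fatigue) = 0.5725×0.72 + 0.8974×0.28
        = 0.412200 + 0.251272 = 0.663472
The terms with overloaded truck present sum to 0.251272, so
  P(overloaded truck | strain alarm, structural fatigue) = 0.251272 / 0.663472 ≈ 0.3787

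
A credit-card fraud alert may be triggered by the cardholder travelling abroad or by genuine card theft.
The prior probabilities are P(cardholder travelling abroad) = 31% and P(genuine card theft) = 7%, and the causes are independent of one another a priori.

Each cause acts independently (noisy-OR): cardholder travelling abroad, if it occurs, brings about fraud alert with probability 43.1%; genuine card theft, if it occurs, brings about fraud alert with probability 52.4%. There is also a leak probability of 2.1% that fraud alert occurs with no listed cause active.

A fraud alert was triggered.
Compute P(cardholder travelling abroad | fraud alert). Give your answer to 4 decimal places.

P(cardholder travelling abroad | fraud alert) ≈ 0.7853

Under noisy-OR, P(fraud alert | causes) = 1 − (1−0.021)·∏(1−qᵢ) over the active causes.
By total probability over the 4 (cardholder travelling abroad, genuine card theft) configurations:
  P(fraud alert) = 0.021×0.69×0.93 + 0.533996×0.69×0.07 + 0.442949×0.31×0.93 + 0.734844×0.31×0.07
        = 0.013476 + 0.025792 + 0.127702 + 0.015946 = 0.182916
Configurations with cardholder travelling abroad contribute 0.143648, so
  P(cardholder travelling abroad | fraud alert) = 0.143648 / 0.182916 ≈ 0.7853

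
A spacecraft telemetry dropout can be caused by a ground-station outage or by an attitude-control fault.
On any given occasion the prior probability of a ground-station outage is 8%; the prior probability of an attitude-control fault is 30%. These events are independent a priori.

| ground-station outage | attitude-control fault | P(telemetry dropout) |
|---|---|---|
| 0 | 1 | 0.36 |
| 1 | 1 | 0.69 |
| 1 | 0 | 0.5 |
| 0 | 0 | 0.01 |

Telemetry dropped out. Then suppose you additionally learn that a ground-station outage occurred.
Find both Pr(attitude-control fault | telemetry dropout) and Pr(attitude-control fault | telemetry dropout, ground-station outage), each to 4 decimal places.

Pr(attitude-control fault | telemetry dropout) ≈ 0.7709; Pr(attitude-control fault | telemetry dropout, ground-station outage) ≈ 0.3716

Weight on attitude-control fault=true, given the evidence: 0.099360 + 0.016560 = 0.115920
Denominator P(telemetry dropout): 0.01*0.92*0.7 + 0.36*0.92*0.3 + 0.5*0.08*0.7 + 0.69*0.08*0.3 = 0.150360
P(attitude-control fault | telemetry dropout) = 0.115920/0.150360 ≈ 0.7709

Now condition on the additional information:
P(telemetry dropout | ground-station outage) = 0.5×0.7 + 0.69×0.3 = 0.350000 + 0.207000 = 0.557000
The attitude-control fault-present share is 0.69×0.3 = 0.207000.
So P(attitude-control fault | telemetry dropout, ground-station outage) = 0.207000/0.557000 ≈ 0.3716.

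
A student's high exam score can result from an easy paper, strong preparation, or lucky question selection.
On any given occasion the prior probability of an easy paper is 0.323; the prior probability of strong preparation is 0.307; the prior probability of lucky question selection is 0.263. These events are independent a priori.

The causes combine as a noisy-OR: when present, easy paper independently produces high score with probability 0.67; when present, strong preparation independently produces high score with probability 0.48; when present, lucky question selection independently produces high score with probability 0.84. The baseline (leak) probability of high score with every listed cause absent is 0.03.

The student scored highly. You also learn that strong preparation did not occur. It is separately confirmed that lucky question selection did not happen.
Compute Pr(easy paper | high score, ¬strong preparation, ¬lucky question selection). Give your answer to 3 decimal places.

Under noisy-OR, P(high score | causes) = 1 − (1−0.03)·∏(1−qᵢ) over the active causes.
By total probability over both values of easy paper:
  P(high score | ¬strong preparation, ¬lucky question selection) = 0.03×0.677 + 0.6799×0.323
        = 0.020310 + 0.219608 = 0.239918
Keeping only the easy paper-present terms gives 0.219608, so
  P(easy paper | high score, ¬strong preparation, ¬lucky question selection) = 0.219608 / 0.239918 ≈ 0.915

Pr(easy paper | high score, ¬strong preparation, ¬lucky question selection) ≈ 0.915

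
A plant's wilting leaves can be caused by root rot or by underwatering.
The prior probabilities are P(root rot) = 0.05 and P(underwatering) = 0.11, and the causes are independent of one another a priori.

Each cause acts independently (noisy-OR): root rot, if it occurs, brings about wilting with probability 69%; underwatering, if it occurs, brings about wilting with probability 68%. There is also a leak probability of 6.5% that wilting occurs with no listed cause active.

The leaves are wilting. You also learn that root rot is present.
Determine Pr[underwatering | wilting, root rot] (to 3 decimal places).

Pr[underwatering | wilting, root rot] ≈ 0.136

Under noisy-OR, P(wilting | causes) = 1 − (1−0.065)·∏(1−qᵢ) over the active causes.
Weight on underwatering=true, given the evidence: 0.907248·0.11 = 0.099797
Denominator P(wilting | root rot): 0.71015·0.89 + 0.907248·0.11 = 0.731830
P(underwatering | wilting, root rot) = 0.099797/0.731830 ≈ 0.136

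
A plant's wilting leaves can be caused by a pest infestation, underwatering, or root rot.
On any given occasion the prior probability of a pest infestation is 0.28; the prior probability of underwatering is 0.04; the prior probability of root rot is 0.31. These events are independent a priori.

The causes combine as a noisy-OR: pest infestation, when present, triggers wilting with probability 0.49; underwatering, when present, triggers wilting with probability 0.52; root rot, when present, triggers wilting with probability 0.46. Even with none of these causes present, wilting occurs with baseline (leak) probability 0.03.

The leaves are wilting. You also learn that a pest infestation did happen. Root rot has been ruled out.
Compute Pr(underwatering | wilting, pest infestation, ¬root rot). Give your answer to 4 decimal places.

Pr(underwatering | wilting, pest infestation, ¬root rot) ≈ 0.0592

Under noisy-OR, P(wilting | causes) = 1 − (1−0.03)·∏(1−qᵢ) over the active causes.
Sum P(wilting|·) weighted by the priors over both values of underwatering:
  P(wilting | pest infestation, ¬root rot) = 0.5053·0.96 + 0.762544·0.04
        = 0.485088 + 0.030502 = 0.515590
The terms with underwatering present sum to 0.030502, so
  P(underwatering | wilting, pest infestation, ¬root rot) = 0.030502 / 0.515590 ≈ 0.0592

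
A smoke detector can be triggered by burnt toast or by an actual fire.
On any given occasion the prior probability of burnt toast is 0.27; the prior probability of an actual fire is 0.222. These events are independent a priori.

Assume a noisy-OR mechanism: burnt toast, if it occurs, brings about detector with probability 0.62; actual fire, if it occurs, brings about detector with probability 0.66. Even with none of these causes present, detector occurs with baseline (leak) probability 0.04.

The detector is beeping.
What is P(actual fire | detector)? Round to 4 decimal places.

Under noisy-OR, P(detector | causes) = 1 − (1−0.04)·∏(1−qᵢ) over the active causes.
Weight on actual fire=true, given the evidence: 0.109164 + 0.052506 = 0.161670
The normalizing constant is 0.04×0.73×0.778 + 0.6736×0.73×0.222 + 0.6352×0.27×0.778 + 0.875968×0.27×0.222 = 0.317818
Posterior = 0.161670 / 0.317818 ≈ 0.5087

P(actual fire | detector) ≈ 0.5087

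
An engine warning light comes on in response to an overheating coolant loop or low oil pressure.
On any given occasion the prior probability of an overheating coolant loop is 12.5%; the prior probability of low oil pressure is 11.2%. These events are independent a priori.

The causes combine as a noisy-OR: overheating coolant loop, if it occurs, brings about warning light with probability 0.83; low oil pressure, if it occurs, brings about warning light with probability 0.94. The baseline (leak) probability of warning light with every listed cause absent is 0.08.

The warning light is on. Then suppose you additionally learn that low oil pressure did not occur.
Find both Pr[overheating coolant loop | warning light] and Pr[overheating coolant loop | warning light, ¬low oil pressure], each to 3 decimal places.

Under noisy-OR, P(warning light | causes) = 1 − (1−0.08)·∏(1−qᵢ) over the active causes.
P(warning light) = 0.08*0.875*0.888 + 0.9448*0.875*0.112 + 0.8436*0.125*0.888 + 0.990616*0.125*0.112 = 0.062160 + 0.092590 + 0.093640 + 0.013869 = 0.262259
The overheating coolant loop-present share is 0.093640 + 0.013869 = 0.107509.
P(overheating coolant loop | warning light) = 0.107509 / 0.262259 ≈ 0.410

Now also conditioning on low oil pressure≠true:
P(warning light | ¬low oil pressure) = 0.08×0.875 + 0.8436×0.125 = 0.070000 + 0.105450 = 0.175450
Restricting to configurations with overheating coolant loop present: 0.8436×0.125 = 0.105450.
P(overheating coolant loop | warning light, ¬low oil pressure) = 0.105450 / 0.175450 ≈ 0.601

Pr[overheating coolant loop | warning light] ≈ 0.410; Pr[overheating coolant loop | warning light, ¬low oil pressure] ≈ 0.601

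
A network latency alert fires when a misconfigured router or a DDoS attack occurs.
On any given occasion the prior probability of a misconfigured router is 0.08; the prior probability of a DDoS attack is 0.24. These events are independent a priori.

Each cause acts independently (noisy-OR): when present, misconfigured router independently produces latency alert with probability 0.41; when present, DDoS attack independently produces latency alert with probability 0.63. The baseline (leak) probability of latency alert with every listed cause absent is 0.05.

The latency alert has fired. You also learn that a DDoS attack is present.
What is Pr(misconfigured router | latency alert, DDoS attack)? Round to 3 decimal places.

Under noisy-OR, P(latency alert | causes) = 1 − (1−0.05)·∏(1−qᵢ) over the active causes.
P(latency alert | DDoS attack) = 0.6485·0.92 + 0.792615·0.08 = 0.596620 + 0.063409 = 0.660029
Restricting to configurations with misconfigured router present: 0.792615·0.08 = 0.063409.
So P(misconfigured router | latency alert, DDoS attack) = 0.063409/0.660029 ≈ 0.096.

Pr(misconfigured router | latency alert, DDoS attack) ≈ 0.096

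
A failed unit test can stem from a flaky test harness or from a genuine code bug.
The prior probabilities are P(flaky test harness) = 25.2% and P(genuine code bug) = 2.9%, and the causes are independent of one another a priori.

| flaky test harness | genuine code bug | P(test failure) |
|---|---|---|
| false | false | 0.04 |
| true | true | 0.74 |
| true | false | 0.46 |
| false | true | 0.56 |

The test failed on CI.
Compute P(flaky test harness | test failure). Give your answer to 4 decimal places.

Sum P(test failure|·) weighted by the priors over the 4 (flaky test harness, genuine code bug) configurations:
  P(test failure) = 0.04×0.748×0.971 + 0.56×0.748×0.029 + 0.46×0.252×0.971 + 0.74×0.252×0.029
        = 0.029052 + 0.012148 + 0.112558 + 0.005408 = 0.159166
Configurations with flaky test harness contribute 0.117966, so
  P(flaky test harness | test failure) = 0.117966 / 0.159166 ≈ 0.7412

P(flaky test harness | test failure) ≈ 0.7412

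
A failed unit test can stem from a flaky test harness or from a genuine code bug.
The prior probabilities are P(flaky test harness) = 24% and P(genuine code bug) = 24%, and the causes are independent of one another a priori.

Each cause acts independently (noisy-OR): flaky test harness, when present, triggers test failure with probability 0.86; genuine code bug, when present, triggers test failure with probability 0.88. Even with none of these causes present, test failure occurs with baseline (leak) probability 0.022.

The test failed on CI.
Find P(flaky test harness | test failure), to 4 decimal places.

Under noisy-OR, P(test failure | causes) = 1 − (1−0.022)·∏(1−qᵢ) over the active causes.
P(test failure) = 0.022×0.76×0.76 + 0.88264×0.76×0.24 + 0.86308×0.24×0.76 + 0.98357×0.24×0.24 = 0.012707 + 0.160994 + 0.157426 + 0.056654 = 0.387781
Of this, 0.214080 comes from 0.157426 + 0.056654 (the flaky test harness=true cases).
So P(flaky test harness | test failure) = 0.214080/0.387781 ≈ 0.5521.

P(flaky test harness | test failure) ≈ 0.5521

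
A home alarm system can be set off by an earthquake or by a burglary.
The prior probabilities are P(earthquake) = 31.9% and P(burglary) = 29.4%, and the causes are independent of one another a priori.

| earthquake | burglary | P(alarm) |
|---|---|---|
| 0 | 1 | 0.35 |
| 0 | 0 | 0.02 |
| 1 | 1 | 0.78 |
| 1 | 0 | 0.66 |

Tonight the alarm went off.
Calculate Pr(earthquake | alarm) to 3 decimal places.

P(alarm) = 0.02*0.681*0.706 + 0.35*0.681*0.294 + 0.66*0.319*0.706 + 0.78*0.319*0.294 = 0.009616 + 0.070075 + 0.148641 + 0.073153 = 0.301485
The earthquake-present share is 0.148641 + 0.073153 = 0.221794.
P(earthquake | alarm) = 0.221794 / 0.301485 ≈ 0.736

Pr(earthquake | alarm) ≈ 0.736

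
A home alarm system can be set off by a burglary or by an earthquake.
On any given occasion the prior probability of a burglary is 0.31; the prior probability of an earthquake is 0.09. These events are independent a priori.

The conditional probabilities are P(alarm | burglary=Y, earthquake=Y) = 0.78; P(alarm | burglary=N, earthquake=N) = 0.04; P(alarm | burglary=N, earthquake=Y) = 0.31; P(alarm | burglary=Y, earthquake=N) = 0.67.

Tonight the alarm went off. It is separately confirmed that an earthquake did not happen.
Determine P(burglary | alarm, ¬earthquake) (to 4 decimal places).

P(burglary | alarm, ¬earthquake) ≈ 0.8827

Enumerate both values of burglary and weight by the priors:
  P(alarm | ¬earthquake) = 0.04×0.69 + 0.67×0.31
        = 0.027600 + 0.207700 = 0.235300
Configurations with burglary contribute 0.207700, so
  P(burglary | alarm, ¬earthquake) = 0.207700 / 0.235300 ≈ 0.8827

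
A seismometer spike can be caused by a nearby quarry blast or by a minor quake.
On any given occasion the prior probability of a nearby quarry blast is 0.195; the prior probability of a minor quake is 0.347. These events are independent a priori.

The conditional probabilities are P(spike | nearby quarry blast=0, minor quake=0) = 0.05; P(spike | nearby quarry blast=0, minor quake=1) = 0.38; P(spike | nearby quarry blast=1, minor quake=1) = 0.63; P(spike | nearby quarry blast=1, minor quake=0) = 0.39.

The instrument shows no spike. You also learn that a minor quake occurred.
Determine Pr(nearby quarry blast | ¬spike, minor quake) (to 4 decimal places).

P(¬spike | minor quake) = 0.62×0.805 + 0.37×0.195 = 0.499100 + 0.072150 = 0.571250
Of this, 0.072150 comes from 0.37×0.195 (the nearby quarry blast=true cases).
P(nearby quarry blast | ¬spike, minor quake) = 0.072150 / 0.571250 ≈ 0.1263

Pr(nearby quarry blast | ¬spike, minor quake) ≈ 0.1263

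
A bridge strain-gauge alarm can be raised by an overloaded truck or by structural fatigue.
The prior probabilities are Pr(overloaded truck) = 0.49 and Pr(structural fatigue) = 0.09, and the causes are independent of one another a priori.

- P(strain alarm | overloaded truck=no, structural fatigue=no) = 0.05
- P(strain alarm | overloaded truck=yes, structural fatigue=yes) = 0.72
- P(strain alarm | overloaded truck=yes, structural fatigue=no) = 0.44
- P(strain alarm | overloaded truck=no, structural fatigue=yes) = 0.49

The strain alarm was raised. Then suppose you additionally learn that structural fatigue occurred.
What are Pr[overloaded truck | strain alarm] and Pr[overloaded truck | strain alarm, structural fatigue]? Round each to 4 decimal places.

Numerator (weight on configurations with overloaded truck): 0.196196 + 0.031752 = 0.227948
Denominator P(strain alarm): 0.05*0.51*0.91 + 0.49*0.51*0.09 + 0.44*0.49*0.91 + 0.72*0.49*0.09 = 0.273644
P(overloaded truck | strain alarm) = 0.227948/0.273644 ≈ 0.8330

Now condition on the additional information:
Weight on overloaded truck=true, given the evidence: 0.72·0.49 = 0.352800
The normalizing constant is 0.49·0.51 + 0.72·0.49 = 0.602700
Posterior = 0.352800 / 0.602700 ≈ 0.5854
— structural fatigue explains away the evidence for overloaded truck.

Pr[overloaded truck | strain alarm] ≈ 0.8330; Pr[overloaded truck | strain alarm, structural fatigue] ≈ 0.5854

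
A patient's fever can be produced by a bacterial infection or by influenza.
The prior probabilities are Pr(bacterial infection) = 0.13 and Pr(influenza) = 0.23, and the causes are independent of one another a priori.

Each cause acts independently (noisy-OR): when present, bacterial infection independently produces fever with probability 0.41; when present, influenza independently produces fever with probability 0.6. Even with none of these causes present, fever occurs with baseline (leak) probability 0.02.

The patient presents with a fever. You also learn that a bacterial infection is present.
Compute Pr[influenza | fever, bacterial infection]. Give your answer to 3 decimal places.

Pr[influenza | fever, bacterial infection] ≈ 0.352

Under noisy-OR, P(fever | causes) = 1 − (1−0.02)·∏(1−qᵢ) over the active causes.
By total probability over both values of influenza:
  P(fever | bacterial infection) = 0.4218*0.77 + 0.76872*0.23
        = 0.324786 + 0.176806 = 0.501592
Keeping only the influenza-present terms gives 0.176806, so
  P(influenza | fever, bacterial infection) = 0.176806 / 0.501592 ≈ 0.352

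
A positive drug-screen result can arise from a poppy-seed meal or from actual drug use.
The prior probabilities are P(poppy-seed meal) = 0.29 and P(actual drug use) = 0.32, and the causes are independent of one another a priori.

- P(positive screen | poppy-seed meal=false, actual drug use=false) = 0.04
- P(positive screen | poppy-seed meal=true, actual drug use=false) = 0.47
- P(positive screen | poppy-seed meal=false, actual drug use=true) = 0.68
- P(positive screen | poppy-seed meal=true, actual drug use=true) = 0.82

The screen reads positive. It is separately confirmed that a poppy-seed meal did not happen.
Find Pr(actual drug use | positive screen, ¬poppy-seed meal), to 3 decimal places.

Pr(actual drug use | positive screen, ¬poppy-seed meal) ≈ 0.889

Numerator (weight on configurations with actual drug use): 0.68*0.32 = 0.217600
Denominator P(positive screen | ¬poppy-seed meal): 0.04*0.68 + 0.68*0.32 = 0.244800
P(actual drug use | positive screen, ¬poppy-seed meal) = 0.217600/0.244800 ≈ 0.889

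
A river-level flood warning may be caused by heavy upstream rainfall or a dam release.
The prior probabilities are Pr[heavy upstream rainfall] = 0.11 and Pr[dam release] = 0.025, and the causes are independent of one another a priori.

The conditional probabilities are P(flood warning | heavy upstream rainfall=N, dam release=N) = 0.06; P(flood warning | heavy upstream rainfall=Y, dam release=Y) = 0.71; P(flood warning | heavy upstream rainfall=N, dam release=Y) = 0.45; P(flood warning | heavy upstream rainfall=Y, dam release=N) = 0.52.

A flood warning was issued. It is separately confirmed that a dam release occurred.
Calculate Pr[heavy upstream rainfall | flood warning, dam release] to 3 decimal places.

Enumerate both values of heavy upstream rainfall and weight by the priors:
  P(flood warning | dam release) = 0.45·0.89 + 0.71·0.11
        = 0.400500 + 0.078100 = 0.478600
Configurations with heavy upstream rainfall contribute 0.078100, so
  P(heavy upstream rainfall | flood warning, dam release) = 0.078100 / 0.478600 ≈ 0.163

Pr[heavy upstream rainfall | flood warning, dam release] ≈ 0.163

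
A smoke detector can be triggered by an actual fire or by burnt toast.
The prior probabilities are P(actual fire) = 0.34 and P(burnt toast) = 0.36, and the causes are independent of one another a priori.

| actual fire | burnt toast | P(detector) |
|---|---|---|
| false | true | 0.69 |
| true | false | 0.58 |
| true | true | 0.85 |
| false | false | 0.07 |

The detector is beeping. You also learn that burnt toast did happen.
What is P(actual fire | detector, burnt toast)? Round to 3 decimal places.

P(detector | burnt toast) = 0.69·0.66 + 0.85·0.34 = 0.455400 + 0.289000 = 0.744400
Restricting to configurations with actual fire present: 0.85·0.34 = 0.289000.
Hence the posterior is 0.289000/0.744400 ≈ 0.388.

P(actual fire | detector, burnt toast) ≈ 0.388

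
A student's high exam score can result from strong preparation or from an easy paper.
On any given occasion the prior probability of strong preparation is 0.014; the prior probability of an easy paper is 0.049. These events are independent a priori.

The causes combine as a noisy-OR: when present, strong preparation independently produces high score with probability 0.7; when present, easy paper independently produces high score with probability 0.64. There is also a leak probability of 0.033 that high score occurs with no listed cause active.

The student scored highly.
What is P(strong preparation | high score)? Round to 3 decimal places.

Under noisy-OR, P(high score | causes) = 1 − (1−0.033)·∏(1−qᵢ) over the active causes.
For the numerator, keep only strong preparation=true terms: 0.009452 + 0.000614 = 0.010066
The normalizing constant is 0.033*0.986*0.951 + 0.65188*0.986*0.049 + 0.7099*0.014*0.951 + 0.895564*0.014*0.049 = 0.072505
P(strong preparation | high score) = 0.010066/0.072505 ≈ 0.139

P(strong preparation | high score) ≈ 0.139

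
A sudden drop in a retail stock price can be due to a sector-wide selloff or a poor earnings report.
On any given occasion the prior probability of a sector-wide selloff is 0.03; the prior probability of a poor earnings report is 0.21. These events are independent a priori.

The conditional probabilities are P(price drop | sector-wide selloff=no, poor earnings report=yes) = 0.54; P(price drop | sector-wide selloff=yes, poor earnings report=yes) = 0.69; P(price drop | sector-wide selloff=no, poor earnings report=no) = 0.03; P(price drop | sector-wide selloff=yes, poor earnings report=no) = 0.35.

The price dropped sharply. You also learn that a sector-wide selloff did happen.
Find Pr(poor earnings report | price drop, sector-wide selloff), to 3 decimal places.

Pr(poor earnings report | price drop, sector-wide selloff) ≈ 0.344

P(price drop | sector-wide selloff) = 0.35·0.79 + 0.69·0.21 = 0.276500 + 0.144900 = 0.421400
Restricting to configurations with poor earnings report present: 0.69·0.21 = 0.144900.
So P(poor earnings report | price drop, sector-wide selloff) = 0.144900/0.421400 ≈ 0.344.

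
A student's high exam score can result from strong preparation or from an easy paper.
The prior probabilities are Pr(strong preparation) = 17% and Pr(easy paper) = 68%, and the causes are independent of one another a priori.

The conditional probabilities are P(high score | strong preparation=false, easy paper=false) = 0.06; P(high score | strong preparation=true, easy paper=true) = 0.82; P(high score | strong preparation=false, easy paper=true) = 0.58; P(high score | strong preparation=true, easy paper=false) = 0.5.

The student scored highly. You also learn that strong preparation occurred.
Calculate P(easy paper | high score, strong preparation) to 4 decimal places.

P(easy paper | high score, strong preparation) ≈ 0.7770

Sum P(high score|·) weighted by the priors over both values of easy paper:
  P(high score | strong preparation) = 0.5·0.32 + 0.82·0.68
        = 0.160000 + 0.557600 = 0.717600
Keeping only the easy paper-present terms gives 0.557600, so
  P(easy paper | high score, strong preparation) = 0.557600 / 0.717600 ≈ 0.7770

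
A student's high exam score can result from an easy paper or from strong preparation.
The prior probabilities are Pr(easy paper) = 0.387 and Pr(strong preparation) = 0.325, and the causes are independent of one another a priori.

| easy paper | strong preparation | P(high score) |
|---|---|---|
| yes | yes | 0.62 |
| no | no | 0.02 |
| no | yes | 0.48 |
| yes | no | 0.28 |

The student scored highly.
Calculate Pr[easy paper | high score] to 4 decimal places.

Enumerate the 4 (easy paper, strong preparation) configurations and weight by the priors:
  P(high score) = 0.02*0.613*0.675 + 0.48*0.613*0.325 + 0.28*0.387*0.675 + 0.62*0.387*0.325
        = 0.008275 + 0.095628 + 0.073143 + 0.077981 = 0.255027
Keeping only the easy paper-present terms gives 0.151124, so
  P(easy paper | high score) = 0.151124 / 0.255027 ≈ 0.5926

Pr[easy paper | high score] ≈ 0.5926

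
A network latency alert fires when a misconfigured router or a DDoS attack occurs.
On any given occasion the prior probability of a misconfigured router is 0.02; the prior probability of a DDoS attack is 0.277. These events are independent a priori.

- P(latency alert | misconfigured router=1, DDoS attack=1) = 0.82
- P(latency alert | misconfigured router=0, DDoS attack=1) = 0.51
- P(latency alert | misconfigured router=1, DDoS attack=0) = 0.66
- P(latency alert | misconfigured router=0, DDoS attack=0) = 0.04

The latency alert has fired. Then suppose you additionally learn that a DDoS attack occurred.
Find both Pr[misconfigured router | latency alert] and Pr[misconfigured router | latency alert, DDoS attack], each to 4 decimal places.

Numerator (weight on configurations with misconfigured router): 0.009544 + 0.004543 = 0.014087
Normalizer over all consistent configurations: 0.04*0.98*0.723 + 0.51*0.98*0.277 + 0.66*0.02*0.723 + 0.82*0.02*0.277 = 0.180874
P(misconfigured router | latency alert) = 0.014087/0.180874 ≈ 0.0779

Now also conditioning on DDoS attack=true:
P(latency alert | DDoS attack) = 0.51*0.98 + 0.82*0.02 = 0.499800 + 0.016400 = 0.516200
Of this, 0.016400 comes from 0.82*0.02 (the misconfigured router=true cases).
P(misconfigured router | latency alert, DDoS attack) = 0.016400 / 0.516200 ≈ 0.0318
The drop from 0.0779 to 0.0318 is the explaining-away (discounting) effect.

Pr[misconfigured router | latency alert] ≈ 0.0779; Pr[misconfigured router | latency alert, DDoS attack] ≈ 0.0318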